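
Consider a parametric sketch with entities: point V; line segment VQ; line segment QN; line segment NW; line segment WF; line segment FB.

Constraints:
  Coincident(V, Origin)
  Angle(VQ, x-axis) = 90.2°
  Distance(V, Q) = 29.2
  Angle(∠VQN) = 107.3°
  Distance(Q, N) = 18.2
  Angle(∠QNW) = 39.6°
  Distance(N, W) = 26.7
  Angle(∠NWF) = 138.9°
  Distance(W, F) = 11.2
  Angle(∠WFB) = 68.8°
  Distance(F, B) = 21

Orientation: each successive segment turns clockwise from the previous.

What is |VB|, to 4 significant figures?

30.70

∠NWF = 138.9° gives WF at -164.0° from the x-axis; with |WF| = 11.2, F = (-8.013, 9.168). ∠WFB = 68.8° gives FB at 84.80° from the x-axis; with |FB| = 21.0, B = (-6.110, 30.08). Then |VB| = |B − V| = 30.70.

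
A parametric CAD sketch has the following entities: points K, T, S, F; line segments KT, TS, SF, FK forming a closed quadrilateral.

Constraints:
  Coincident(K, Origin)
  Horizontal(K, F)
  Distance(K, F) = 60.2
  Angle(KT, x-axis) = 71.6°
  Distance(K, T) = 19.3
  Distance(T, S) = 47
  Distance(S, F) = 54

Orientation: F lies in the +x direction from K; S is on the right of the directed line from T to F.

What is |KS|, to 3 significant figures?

31.3

Checks: |TS| = 47.00 ✓; |SF| = 54.00 ✓.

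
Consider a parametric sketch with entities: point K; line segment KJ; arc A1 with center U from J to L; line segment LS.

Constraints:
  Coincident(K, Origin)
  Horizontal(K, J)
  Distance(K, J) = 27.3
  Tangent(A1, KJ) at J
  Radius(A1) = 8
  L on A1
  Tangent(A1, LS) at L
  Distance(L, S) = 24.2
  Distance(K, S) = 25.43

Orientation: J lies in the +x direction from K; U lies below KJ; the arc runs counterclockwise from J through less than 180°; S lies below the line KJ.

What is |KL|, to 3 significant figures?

20.9

K is at the origin; K and J share the same y with |KJ| = 27.3 and J on the +x side, so J = (27.3, 0.00). Tangency of A1 to KJ means the radius UJ is perpendicular to KJ, so U = J + (0, -8) = (27.3, -8.00). Since UL ⟂ LS (tangency), |US| = √(8.0² + 24.2²) = 25.5 regardless of where L sits on A1. So S lies on both circle(K, 25.43) and circle(U, 25.5); the below-KJ intersection is S = (7.66, -24.2). L is the foot of the tangent from S: L = (20.5, -3.75).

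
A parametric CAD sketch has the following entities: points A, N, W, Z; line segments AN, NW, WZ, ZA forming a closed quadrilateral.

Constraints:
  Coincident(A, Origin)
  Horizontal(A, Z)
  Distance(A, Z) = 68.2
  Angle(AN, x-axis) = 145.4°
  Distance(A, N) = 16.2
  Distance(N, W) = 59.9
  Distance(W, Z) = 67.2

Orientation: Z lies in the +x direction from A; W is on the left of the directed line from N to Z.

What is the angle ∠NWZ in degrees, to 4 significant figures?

80.19°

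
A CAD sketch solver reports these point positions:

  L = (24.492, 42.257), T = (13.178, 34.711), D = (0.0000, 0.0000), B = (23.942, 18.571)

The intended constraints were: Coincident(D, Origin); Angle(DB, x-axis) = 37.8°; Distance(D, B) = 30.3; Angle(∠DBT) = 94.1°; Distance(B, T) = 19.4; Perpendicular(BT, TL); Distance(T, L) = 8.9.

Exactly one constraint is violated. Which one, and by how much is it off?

Distance(T, L) = 8.9 — off by 4.70.

D = (0.00, 0.00) ✓; DB at 37.80° ✓; |DB| = 30.30 ✓; ∠DBT = 94.10° ✓; |BT| = 19.40 ✓; ∠(BT, TL) = 90.00° ✓; |TL| = 13.60 ✗.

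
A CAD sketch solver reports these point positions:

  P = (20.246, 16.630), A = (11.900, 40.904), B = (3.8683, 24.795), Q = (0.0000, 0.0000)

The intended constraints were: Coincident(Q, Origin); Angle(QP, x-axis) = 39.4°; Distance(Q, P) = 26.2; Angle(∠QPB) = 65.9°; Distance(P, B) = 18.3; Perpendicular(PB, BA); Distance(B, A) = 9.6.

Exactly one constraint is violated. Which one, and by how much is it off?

Distance(B, A) = 9.6 — off by 8.40.

Q = (0.00, 0.00) ✓; QP at 39.40° ✓; |QP| = 26.20 ✓; ∠QPB = 65.90° ✓; |PB| = 18.30 ✓; ∠(PB, BA) = 90.00° ✓; |BA| = 18.00 ✗.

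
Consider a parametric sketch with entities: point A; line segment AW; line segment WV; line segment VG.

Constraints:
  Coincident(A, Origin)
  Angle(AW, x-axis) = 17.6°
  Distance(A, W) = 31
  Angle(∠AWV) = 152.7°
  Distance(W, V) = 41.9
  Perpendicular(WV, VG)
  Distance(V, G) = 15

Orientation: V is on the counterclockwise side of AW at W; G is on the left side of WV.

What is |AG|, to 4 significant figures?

69.45

A is at the origin; AW runs at 17.6° with length 31.0, so W = 31.0·(cos 17.6°, sin 17.6°) = (29.55, 9.373). ∠AWV = 152.7°, so WV runs at 17.6° + (180° − 152.7°) = 44.90° from the x-axis; with |WV| = 41.9, V = W + 41.9·(cos 44.90°, sin 44.90°) = (59.23, 38.95). The perpendicularity gives VG at right angles to WV; with |VG| = 15.0 on the left of WV, G = V + 15.0·(-0.7059, 0.7083) = (48.64, 49.57). Then |AG| = |G − A| = 69.45.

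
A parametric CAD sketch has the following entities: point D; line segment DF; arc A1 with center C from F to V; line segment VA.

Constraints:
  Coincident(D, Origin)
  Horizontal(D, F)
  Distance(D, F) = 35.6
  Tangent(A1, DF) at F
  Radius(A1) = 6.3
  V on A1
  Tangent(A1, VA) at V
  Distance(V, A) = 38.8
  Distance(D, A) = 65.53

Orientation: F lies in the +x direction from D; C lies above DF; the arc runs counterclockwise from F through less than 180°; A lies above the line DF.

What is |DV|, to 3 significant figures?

42.1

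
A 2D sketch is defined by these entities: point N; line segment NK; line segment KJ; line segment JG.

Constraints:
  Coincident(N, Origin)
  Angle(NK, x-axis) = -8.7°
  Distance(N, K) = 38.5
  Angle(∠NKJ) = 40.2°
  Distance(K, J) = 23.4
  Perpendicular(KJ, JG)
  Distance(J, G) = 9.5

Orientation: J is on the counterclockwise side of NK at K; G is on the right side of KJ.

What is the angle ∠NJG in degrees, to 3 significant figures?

166°

∠NKJ = 40.2°, so KJ runs at -8.7° + (180° − 40.2°) = 131° from the x-axis; with |KJ| = 23.4, J = K + 23.4·(cos 131°, sin 131°) = (22.7, 11.8). KJ ⟂ JG; with |JG| = 9.5 on the right of KJ, G = J + 9.5·(0.754, 0.657) = (29.8, 18.1). Then cos ∠NJG = JN·JG / (|JN||JG|), giving 166°.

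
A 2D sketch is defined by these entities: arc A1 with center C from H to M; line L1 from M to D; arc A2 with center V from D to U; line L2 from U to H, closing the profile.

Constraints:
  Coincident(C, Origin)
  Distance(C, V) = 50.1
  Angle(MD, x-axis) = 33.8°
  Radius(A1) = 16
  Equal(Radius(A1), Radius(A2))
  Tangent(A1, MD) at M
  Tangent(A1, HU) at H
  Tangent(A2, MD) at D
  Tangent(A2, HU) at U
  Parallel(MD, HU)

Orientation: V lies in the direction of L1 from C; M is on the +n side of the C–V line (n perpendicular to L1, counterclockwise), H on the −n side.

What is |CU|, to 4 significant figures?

52.59

The slot axis is L1's direction at 33.8°, so u = (cos 33.8°, sin 33.8°) = (0.8310, 0.5563) and n = (−sin 33.8°, cos 33.8°) = (-0.5563, 0.8310). C is at the origin and V lies 50.1 along u from C, so V = 50.1·u = (41.63, 27.87). Tangency of A1 to both parallel lines with radius 16.0 puts M and H at C ± 16.0·n: M = (-8.901, 13.30), H = (8.901, -13.30). Equal radii place D and U the same way about V: D = V + 16.0·n = (32.73, 41.17), U = V − 16.0·n = (50.53, 14.57). Then |CU| = |U − C| = 52.59.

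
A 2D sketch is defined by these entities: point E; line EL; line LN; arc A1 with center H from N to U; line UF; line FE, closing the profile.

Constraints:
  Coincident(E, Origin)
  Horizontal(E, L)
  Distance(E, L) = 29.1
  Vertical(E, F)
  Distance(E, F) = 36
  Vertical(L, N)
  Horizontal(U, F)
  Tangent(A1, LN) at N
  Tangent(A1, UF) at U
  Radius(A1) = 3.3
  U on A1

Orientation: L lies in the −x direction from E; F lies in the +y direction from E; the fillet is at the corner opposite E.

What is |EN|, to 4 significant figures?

43.77

E is at the origin; EL is horizontal with |EL| = 29.1 and L on the −x side, so L = (-29.10, 0.000). EF is vertical with |EF| = 36.0 and F on the +y side, so F = (0.000, 36.00). The virtual corner opposite E is at (-29.10, 36.00). The tangent condition forces HN to be normal to LN and the tangent condition forces HU to be normal to UF, with radius 3.3, so the center H sits 3.3 in from both sides at H = (-25.80, 32.70). That places the tangent points at N = (-29.10, 32.70) on LN and U = (-25.80, 36.00) on UF. Then |EN| = |N − E| = 43.77.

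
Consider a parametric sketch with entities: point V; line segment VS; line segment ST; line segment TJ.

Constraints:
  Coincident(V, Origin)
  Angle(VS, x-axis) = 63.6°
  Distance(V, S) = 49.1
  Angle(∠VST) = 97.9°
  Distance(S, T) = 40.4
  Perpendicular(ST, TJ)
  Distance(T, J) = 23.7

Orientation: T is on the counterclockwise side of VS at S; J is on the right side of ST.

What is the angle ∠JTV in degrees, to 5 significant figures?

135.89°

∠VST = 97.9°, so ST runs at 63.6° + (180° − 97.9°) = 145.70° from the x-axis; with |ST| = 40.4, T = S + 40.4·(cos 145.70°, sin 145.70°) = (-11.543, 66.746). ST is perpendicular to TJ; with |TJ| = 23.7 on the right of ST, J = T + 23.7·(0.56353, 0.82610) = (1.8128, 86.324). Then cos ∠JTV = TJ·TV / (|TJ||TV|), giving 135.89°.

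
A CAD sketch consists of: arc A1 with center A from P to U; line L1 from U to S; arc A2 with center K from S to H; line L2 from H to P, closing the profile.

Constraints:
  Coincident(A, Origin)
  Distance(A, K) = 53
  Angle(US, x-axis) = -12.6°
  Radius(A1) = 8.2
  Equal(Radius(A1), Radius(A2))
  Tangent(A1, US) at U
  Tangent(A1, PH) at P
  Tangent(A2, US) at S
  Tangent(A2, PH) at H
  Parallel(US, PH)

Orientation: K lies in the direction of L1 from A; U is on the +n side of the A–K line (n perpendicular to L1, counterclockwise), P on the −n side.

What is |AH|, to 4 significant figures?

53.63

The slot axis is L1's direction at -12.6°, so u = (cos -12.6°, sin -12.6°) = (0.9759, -0.2181) and n = (−sin -12.6°, cos -12.6°) = (0.2181, 0.9759). A is at the origin and K lies 53.0 along u from A, so K = 53.0·u = (51.72, -11.56). Tangency of A1 to both parallel lines with radius 8.2 puts U and P at A ± 8.2·n: U = (1.789, 8.003), P = (-1.789, -8.003). Equal radii place S and H the same way about K: S = K + 8.2·n = (53.51, -3.559), H = K − 8.2·n = (49.93, -19.56). Then |AH| = |H − A| = 53.63.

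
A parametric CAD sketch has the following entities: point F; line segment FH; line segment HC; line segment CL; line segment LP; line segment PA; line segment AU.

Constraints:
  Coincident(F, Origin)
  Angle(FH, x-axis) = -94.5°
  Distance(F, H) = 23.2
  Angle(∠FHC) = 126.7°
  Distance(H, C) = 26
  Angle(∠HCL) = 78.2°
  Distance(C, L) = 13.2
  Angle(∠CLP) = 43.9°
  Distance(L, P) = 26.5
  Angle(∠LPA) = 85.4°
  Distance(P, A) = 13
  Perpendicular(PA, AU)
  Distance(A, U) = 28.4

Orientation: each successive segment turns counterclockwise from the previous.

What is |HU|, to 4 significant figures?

35.21

F is at the origin; FH runs at -94.5° with length 23.2, so H = (-1.820, -23.13). ∠FHC = 126.7° gives HC at -41.20° from the x-axis; with |HC| = 26.0, C = (17.74, -40.25). ∠HCL = 78.2° gives CL at 60.60° from the x-axis; with |CL| = 13.2, L = (24.22, -28.75). ∠CLP = 43.9° gives LP at -163.3° from the x-axis; with |LP| = 26.5, P = (-1.160, -36.37). ∠LPA = 85.4° gives PA at -68.70° from the x-axis; with |PA| = 13.0, A = (3.562, -48.48). PA is perpendicular to AU, so AU runs at 21.30°; with |AU| = 28.4, U = (30.02, -38.17). Then |HU| = |U − H| = 35.21.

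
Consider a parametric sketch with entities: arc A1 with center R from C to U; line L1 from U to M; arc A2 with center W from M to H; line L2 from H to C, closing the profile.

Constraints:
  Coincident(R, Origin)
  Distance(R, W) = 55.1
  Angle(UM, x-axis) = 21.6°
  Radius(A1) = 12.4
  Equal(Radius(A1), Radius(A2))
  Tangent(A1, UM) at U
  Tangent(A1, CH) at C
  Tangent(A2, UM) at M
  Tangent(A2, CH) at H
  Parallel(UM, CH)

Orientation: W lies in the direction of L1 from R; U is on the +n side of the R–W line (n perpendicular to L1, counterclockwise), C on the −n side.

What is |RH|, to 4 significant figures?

56.48

The slot axis is L1's direction at 21.6°, so u = (cos 21.6°, sin 21.6°) = (0.9298, 0.3681) and n = (−sin 21.6°, cos 21.6°) = (-0.3681, 0.9298). R is at the origin and W lies 55.1 along u from R, so W = 55.1·u = (51.23, 20.28). Tangency of A1 to both parallel lines with radius 12.4 puts U and C at R ± 12.4·n: U = (-4.565, 11.53), C = (4.565, -11.53). Equal radii place M and H the same way about W: M = W + 12.4·n = (46.67, 31.81), H = W − 12.4·n = (55.80, 8.754). Then |RH| = |H − R| = 56.48.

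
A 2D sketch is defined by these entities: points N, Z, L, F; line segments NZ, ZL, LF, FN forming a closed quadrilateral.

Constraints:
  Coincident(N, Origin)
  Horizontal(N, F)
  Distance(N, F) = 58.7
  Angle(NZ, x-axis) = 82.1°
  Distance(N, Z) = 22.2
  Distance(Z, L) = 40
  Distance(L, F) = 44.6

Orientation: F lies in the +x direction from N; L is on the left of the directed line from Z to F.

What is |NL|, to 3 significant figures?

55.7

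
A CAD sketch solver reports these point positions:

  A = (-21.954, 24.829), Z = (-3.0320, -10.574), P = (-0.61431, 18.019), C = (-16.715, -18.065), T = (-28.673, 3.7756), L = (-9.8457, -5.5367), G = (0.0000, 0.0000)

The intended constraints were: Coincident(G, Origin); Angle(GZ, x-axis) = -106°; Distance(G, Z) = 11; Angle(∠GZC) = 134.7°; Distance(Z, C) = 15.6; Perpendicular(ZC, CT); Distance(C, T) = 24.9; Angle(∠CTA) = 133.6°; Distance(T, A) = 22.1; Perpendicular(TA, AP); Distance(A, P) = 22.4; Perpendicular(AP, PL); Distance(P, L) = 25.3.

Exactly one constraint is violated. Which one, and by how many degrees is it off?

Perpendicular(AP, PL) — off by 3.70°.

G = (0.00, 0.00) ✓; GZ at -106.0° ✓; |GZ| = 11.00 ✓; ∠GZC = 134.7° ✓; |ZC| = 15.60 ✓; ∠(ZC, CT) = 90.00° ✓; |CT| = 24.90 ✓; ∠CTA = 133.6° ✓; |TA| = 22.10 ✓; ∠(TA, AP) = 90.00° ✓; |AP| = 22.40 ✓; ∠(AP, PL) = 93.70° ✗; |PL| = 25.30 ✓.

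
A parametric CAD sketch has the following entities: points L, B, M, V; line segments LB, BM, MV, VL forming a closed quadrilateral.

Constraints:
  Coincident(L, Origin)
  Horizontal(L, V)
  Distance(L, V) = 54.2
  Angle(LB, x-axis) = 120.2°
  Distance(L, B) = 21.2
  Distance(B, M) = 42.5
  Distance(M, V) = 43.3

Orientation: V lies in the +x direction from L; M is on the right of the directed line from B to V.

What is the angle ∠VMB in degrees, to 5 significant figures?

103.54°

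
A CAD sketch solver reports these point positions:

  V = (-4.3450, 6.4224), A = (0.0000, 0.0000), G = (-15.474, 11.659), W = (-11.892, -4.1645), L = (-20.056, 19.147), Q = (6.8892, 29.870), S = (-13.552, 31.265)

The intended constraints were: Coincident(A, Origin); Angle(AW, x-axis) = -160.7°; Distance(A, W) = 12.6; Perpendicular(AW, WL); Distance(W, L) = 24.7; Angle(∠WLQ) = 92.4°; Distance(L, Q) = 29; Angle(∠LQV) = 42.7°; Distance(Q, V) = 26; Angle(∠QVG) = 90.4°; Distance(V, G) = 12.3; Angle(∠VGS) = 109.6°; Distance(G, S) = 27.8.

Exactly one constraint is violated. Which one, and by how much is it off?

Distance(G, S) = 27.8 — off by 8.10.

A = (0.00, 0.00) ✓; AW at -160.7° ✓; |AW| = 12.60 ✓; ∠(AW, WL) = 90.00° ✓; |WL| = 24.70 ✓; ∠WLQ = 92.40° ✓; |LQ| = 29.00 ✓; ∠LQV = 42.70° ✓; |QV| = 26.00 ✓; ∠QVG = 90.40° ✓; |VG| = 12.30 ✓; ∠VGS = 109.6° ✓; |GS| = 19.70 ✗.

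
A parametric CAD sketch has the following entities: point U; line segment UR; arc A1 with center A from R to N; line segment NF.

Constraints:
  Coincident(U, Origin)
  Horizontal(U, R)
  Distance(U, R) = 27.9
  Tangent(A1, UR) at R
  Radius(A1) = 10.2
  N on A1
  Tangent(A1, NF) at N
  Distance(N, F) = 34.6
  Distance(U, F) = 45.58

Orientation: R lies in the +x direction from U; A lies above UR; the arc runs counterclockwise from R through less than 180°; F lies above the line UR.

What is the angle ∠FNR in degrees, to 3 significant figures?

115°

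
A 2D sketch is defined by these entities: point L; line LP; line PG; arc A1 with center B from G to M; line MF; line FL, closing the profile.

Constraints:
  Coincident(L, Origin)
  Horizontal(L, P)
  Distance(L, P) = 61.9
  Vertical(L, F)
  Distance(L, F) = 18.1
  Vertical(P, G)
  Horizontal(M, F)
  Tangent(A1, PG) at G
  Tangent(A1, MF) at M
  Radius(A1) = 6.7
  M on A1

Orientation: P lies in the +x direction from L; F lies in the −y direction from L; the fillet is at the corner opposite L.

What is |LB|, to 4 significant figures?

56.36

L and F share the same x with |LF| = 18.1 and F on the −y side, so F = (0.000, -18.10). The virtual corner opposite L is at (61.90, -18.10). Since A1 is tangent to PG there, BG ⟂ PG and the tangent condition forces BM to be normal to MF, with radius 6.7, so the center B sits 6.7 in from both sides at B = (55.20, -11.40). Then |LB| = |B − L| = 56.36.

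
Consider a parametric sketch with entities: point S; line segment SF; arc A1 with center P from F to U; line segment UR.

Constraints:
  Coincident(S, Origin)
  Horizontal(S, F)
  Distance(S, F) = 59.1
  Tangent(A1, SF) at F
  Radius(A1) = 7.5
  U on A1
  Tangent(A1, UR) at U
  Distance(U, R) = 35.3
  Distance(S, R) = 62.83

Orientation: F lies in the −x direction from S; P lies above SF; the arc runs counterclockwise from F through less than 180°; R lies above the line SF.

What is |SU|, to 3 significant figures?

52.1

Checks: |PF| = 7.500 ✓; |PU| = 7.500 ✓; ∠(PU, UR) = 90.00° ✓; |UR| = 35.30 ✓; |SR| = 62.83 ✓.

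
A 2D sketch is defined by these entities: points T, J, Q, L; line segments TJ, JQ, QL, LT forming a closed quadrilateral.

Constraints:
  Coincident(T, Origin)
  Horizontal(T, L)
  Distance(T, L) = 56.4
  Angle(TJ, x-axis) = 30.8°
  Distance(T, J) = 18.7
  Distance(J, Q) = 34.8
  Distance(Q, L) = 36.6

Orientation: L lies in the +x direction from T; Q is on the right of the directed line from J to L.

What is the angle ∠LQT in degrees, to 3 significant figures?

101°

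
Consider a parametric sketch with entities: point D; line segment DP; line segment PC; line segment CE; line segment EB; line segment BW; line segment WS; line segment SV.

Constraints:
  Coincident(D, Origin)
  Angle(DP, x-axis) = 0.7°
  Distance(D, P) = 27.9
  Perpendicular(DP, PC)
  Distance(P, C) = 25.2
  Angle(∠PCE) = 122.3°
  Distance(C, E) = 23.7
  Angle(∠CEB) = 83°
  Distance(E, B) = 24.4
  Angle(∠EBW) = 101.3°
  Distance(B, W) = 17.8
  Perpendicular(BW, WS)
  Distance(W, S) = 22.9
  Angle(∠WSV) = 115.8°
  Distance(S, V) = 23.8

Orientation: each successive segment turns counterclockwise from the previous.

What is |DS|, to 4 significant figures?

34.64

∠EBW = 101.3° gives BW at -35.90° from the x-axis; with |BW| = 17.8, W = (11.67, 5.335). BW is perpendicular to WS, so WS runs at 54.10°; with |WS| = 22.9, S = (25.09, 23.88). Then |DS| = |S − D| = 34.64.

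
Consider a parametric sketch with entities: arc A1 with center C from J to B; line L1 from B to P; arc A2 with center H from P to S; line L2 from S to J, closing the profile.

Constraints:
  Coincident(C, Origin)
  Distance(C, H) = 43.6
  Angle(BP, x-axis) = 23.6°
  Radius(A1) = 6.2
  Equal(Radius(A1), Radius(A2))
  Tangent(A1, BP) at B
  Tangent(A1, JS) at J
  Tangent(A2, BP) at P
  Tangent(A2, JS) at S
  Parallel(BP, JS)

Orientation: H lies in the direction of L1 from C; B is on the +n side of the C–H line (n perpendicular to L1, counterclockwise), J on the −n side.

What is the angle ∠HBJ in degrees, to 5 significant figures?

81.907°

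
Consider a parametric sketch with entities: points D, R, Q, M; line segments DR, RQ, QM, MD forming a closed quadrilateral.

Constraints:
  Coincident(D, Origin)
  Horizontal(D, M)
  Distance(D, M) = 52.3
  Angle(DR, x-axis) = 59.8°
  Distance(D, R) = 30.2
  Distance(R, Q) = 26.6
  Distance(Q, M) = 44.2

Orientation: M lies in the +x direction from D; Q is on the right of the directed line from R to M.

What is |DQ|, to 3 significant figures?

8.12

D is at the origin; DM is horizontal with |DM| = 52.3 and M in +x, so M = (52.3, 0). DR runs at 59.8° with |DR| = 30.2, so R = (15.2, 26.1). Q is determined by |RQ| = 26.6 and |QM| = 44.2 together: it lies at the intersection of circle(R, 26.6) and circle(M, 44.2). With |RM| = 45.4, the foot of the radical line on RM is 8.95 from R and the perpendicular offset is √(26.6² − 8.95²) = 25.0. Taking the right-of-RM solution: Q = (8.10, 0.463).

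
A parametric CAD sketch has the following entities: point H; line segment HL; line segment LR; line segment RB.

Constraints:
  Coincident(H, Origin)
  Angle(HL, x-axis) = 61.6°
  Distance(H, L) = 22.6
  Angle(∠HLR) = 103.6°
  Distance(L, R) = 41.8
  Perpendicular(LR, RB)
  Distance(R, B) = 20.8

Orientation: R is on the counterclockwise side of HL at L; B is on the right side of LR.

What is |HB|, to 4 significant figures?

63.63

∠HLR = 103.6°, so LR runs at 61.6° + (180° − 103.6°) = 138.0° from the x-axis; with |LR| = 41.8, R = L + 41.8·(cos 138.0°, sin 138.0°) = (-20.31, 47.85). The perpendicularity gives RB at right angles to LR; with |RB| = 20.8 on the right of LR, B = R + 20.8·(0.6691, 0.7431) = (-6.396, 63.31). Then |HB| = |B − H| = 63.63.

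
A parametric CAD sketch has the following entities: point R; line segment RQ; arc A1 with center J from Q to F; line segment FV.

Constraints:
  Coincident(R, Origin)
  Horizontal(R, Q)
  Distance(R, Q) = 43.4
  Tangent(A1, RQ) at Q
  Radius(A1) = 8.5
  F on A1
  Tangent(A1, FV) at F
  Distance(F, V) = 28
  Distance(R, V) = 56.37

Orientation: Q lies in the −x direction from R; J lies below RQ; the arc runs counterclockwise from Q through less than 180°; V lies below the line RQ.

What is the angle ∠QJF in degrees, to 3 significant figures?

110°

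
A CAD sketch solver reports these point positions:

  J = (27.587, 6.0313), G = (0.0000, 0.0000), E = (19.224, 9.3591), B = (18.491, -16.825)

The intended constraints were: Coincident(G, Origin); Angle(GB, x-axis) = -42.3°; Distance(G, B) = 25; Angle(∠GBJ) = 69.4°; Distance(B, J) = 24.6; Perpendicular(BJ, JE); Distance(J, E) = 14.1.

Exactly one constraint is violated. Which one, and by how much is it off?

Distance(J, E) = 14.1 — off by 5.10.

G = (0.00, 0.00) ✓; GB at -42.30° ✓; |GB| = 25.00 ✓; ∠GBJ = 69.40° ✓; |BJ| = 24.60 ✓; ∠(BJ, JE) = 90.00° ✓; |JE| = 9.001 ✗.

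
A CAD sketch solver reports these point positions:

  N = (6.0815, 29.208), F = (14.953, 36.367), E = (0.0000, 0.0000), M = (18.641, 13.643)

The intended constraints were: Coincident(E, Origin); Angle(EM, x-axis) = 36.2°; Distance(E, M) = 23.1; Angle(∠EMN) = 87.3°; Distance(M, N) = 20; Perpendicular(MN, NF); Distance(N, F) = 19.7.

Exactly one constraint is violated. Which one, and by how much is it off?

Distance(N, F) = 19.7 — off by 8.30.

E = (0.00, 0.00) ✓; EM at 36.20° ✓; |EM| = 23.10 ✓; ∠EMN = 87.30° ✓; |MN| = 20.00 ✓; ∠(MN, NF) = 90.00° ✓; |NF| = 11.40 ✗.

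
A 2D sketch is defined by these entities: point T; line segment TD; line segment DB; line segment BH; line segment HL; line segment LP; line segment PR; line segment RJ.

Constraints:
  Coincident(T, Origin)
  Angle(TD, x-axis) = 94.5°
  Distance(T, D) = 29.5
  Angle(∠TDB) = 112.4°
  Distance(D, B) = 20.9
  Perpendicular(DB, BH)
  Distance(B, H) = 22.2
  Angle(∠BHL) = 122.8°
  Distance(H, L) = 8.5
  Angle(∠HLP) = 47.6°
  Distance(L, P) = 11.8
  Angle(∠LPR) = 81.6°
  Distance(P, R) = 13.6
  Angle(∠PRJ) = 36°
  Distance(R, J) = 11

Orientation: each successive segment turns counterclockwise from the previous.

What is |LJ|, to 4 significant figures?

5.999

T is at the origin; TD runs at 94.5° with length 29.5, so D = (-2.315, 29.41). ∠TDB = 112.4° gives DB at 162.1° from the x-axis; with |DB| = 20.9, B = (-22.20, 35.83). DB is perpendicular to BH, so BH runs at -107.9°; with |BH| = 22.2, H = (-29.03, 14.71). ∠BHL = 122.8° gives HL at -50.70° from the x-axis; with |HL| = 8.5, L = (-23.64, 8.130). ∠HLP = 47.6° gives LP at 81.70° from the x-axis; with |LP| = 11.8, P = (-21.94, 19.81). ∠LPR = 81.6° gives PR at -179.9° from the x-axis; with |PR| = 13.6, R = (-35.54, 19.78). ∠PRJ = 36.0° gives RJ at -35.90° from the x-axis; with |RJ| = 11.0, J = (-26.63, 13.33). Then |LJ| = |J − L| = 5.999.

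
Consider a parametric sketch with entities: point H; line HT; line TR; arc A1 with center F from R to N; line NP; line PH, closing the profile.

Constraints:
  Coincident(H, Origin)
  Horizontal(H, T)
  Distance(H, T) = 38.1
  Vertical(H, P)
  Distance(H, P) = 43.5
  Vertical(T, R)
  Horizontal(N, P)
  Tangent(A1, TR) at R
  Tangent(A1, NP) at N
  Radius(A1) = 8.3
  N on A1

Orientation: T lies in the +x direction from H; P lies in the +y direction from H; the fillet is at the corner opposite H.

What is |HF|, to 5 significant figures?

46.120

HP is vertical with |HP| = 43.5 and P on the +y side, so P = (0.0000, 43.500). The virtual corner opposite H is at (38.100, 43.500). Tangency of A1 to TR means the radius FR is perpendicular to TR and A1 meets NP tangentially, so FN is at right angles to NP, with radius 8.3, so the center F sits 8.3 in from both sides at F = (29.800, 35.200). Then |HF| = |F − H| = 46.120.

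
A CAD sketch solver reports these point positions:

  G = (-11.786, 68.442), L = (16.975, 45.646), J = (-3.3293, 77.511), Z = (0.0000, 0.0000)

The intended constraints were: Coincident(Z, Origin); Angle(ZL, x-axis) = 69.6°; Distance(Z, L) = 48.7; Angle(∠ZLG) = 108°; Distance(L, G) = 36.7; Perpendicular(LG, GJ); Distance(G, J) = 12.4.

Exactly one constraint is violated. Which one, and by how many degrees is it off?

Perpendicular(LG, GJ) — off by 4.60°.

Z = (0.00, 0.00) ✓; ZL at 69.60° ✓; |ZL| = 48.70 ✓; ∠ZLG = 108.0° ✓; |LG| = 36.70 ✓; ∠(LG, GJ) = 94.60° ✗; |GJ| = 12.40 ✓.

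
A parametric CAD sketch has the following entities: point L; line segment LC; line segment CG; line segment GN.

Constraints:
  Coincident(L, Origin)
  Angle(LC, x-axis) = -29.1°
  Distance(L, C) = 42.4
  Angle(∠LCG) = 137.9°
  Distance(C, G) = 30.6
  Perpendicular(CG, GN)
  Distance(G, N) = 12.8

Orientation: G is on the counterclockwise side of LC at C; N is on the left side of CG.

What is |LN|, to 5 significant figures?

63.997

∠LCG = 137.9°, so CG runs at -29.1° + (180° − 137.9°) = 13.000° from the x-axis; with |CG| = 30.6, G = C + 30.6·(cos 13.000°, sin 13.000°) = (66.864, -13.737). The perpendicularity gives GN at right angles to CG; with |GN| = 12.8 on the left of CG, N = G + 12.8·(-0.22495, 0.97437) = (63.984, -1.2652). Then |LN| = |N − L| = 63.997.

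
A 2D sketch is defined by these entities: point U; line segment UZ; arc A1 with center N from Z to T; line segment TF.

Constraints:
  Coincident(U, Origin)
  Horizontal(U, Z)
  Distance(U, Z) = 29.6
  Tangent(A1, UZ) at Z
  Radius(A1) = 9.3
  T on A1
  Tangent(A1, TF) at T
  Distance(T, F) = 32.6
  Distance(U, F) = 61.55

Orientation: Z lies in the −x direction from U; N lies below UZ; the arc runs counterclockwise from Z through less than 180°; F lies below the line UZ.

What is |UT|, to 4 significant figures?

38.87

U is at the origin; U and Z share the same y with |UZ| = 29.6 and Z on the −x side, so Z = (-29.60, 0.000). Since A1 is tangent to UZ there, NZ ⟂ UZ, so N = Z + (0, -9.3) = (-29.60, -9.300). Since NT ⟂ TF (tangency), |NF| = √(9.3² + 32.6²) = 33.90 regardless of where T sits on A1. So F lies on both circle(U, 61.55) and circle(N, 33.90); the below-UZ intersection is F = (-49.24, -36.93). T is the foot of the tangent from F: T = (-38.37, -6.199).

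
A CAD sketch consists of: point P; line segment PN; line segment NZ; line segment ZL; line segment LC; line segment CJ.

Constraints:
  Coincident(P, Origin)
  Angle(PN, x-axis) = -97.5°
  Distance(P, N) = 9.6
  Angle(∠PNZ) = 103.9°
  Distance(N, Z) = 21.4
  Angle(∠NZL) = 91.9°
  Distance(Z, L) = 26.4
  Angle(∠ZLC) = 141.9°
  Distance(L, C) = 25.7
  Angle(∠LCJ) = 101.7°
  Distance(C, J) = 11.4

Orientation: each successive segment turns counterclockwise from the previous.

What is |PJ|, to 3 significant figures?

33.1

∠ZLC = 141.9° gives LC at 105° from the x-axis; with |LC| = 25.7, C = (22.5, 31.8). ∠LCJ = 101.7° gives CJ at -177° from the x-axis; with |CJ| = 11.4, J = (11.2, 31.2). Then |PJ| = |J − P| = 33.1.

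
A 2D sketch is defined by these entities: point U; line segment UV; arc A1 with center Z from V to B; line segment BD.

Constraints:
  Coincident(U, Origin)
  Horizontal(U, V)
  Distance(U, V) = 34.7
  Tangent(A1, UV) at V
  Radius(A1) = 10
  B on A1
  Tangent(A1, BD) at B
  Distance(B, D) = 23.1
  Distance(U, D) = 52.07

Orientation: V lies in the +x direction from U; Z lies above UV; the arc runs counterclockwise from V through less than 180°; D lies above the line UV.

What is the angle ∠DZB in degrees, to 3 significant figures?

66.6°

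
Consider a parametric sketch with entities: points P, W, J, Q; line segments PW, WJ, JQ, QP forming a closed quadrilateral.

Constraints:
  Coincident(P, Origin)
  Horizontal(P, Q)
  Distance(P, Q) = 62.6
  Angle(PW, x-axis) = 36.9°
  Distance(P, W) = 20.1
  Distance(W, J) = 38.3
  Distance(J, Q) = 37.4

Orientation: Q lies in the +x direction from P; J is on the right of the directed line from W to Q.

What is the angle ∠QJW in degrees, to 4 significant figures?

78.82°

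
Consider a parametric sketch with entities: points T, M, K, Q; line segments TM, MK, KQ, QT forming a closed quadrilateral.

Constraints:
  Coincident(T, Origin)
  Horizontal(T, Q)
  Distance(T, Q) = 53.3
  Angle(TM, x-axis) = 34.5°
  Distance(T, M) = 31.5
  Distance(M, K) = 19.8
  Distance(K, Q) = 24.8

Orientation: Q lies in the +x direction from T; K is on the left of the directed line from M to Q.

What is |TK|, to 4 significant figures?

50.68

T is at the origin; TQ is horizontal with |TQ| = 53.3 and Q in +x, so Q = (53.3, 0). TM runs at 34.5° with |TM| = 31.5, so M = (25.96, 17.84). K is determined by |MK| = 19.8 and |KQ| = 24.8 together: it lies at the intersection of circle(M, 19.8) and circle(Q, 24.8). With |MQ| = 32.65, the foot of the radical line on MQ is 12.91 from M and the perpendicular offset is √(19.8² − 12.91²) = 15.01. Taking the left-of-MQ solution: K = (44.98, 23.36).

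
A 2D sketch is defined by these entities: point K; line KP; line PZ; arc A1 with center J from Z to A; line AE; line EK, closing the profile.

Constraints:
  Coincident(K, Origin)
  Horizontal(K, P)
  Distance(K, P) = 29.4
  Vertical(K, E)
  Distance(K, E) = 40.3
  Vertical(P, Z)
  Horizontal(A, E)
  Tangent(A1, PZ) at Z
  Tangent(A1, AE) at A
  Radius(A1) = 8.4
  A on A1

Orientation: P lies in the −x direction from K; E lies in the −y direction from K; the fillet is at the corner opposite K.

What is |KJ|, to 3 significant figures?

38.2

K and E share the same x with |KE| = 40.3 and E on the −y side, so E = (0.00, -40.3). The virtual corner opposite K is at (-29.4, -40.3). The tangent condition forces JZ to be normal to PZ and the tangent condition forces JA to be normal to AE, with radius 8.4, so the center J sits 8.4 in from both sides at J = (-21.0, -31.9). Then |KJ| = |J − K| = 38.2.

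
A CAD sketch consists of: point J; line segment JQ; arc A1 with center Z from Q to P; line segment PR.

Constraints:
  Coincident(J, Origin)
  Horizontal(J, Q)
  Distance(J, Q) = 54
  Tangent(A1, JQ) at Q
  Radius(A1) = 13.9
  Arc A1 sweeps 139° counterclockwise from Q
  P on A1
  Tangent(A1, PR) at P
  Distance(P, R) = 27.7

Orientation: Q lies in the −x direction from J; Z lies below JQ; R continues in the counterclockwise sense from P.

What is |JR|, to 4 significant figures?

59.95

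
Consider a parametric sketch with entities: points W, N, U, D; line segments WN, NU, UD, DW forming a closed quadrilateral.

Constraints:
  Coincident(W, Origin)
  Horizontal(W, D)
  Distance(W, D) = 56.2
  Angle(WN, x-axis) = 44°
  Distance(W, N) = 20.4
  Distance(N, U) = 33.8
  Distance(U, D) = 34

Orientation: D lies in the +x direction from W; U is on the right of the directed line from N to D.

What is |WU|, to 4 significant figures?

32.03

W is at the origin; W and D share the same y with |WD| = 56.2 and D in +x, so D = (56.2, 0). WN runs at 44.0° with |WN| = 20.4, so N = (14.67, 14.17). U is determined by |NU| = 33.8 and |UD| = 34.0 together: it lies at the intersection of circle(N, 33.8) and circle(D, 34.0). With |ND| = 43.88, the foot of the radical line on ND is 21.78 from N and the perpendicular offset is √(33.8² − 21.78²) = 25.84. Taking the right-of-ND solution: U = (26.94, -17.32).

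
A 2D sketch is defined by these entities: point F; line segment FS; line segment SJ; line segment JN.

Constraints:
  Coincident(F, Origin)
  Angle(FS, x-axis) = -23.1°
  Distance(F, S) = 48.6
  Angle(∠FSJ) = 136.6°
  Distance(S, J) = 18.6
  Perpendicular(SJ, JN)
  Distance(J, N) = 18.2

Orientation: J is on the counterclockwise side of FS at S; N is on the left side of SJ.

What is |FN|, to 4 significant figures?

56.01

∠FSJ = 136.6°, so SJ runs at -23.1° + (180° − 136.6°) = 20.30° from the x-axis; with |SJ| = 18.6, J = S + 18.6·(cos 20.30°, sin 20.30°) = (62.15, -12.61). SJ ⟂ JN; with |JN| = 18.2 on the left of SJ, N = J + 18.2·(-0.3469, 0.9379) = (55.83, 4.455). Then |FN| = |N − F| = 56.01.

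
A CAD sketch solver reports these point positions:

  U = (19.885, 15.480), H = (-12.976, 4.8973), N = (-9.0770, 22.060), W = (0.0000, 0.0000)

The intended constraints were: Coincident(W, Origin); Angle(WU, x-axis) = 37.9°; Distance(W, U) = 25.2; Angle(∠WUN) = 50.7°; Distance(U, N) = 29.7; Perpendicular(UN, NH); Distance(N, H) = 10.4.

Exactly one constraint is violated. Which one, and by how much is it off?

Distance(N, H) = 10.4 — off by 7.20.

W = (0.00, 0.00) ✓; WU at 37.90° ✓; |WU| = 25.20 ✓; ∠WUN = 50.70° ✓; |UN| = 29.70 ✓; ∠(UN, NH) = 90.00° ✓; |NH| = 17.60 ✗.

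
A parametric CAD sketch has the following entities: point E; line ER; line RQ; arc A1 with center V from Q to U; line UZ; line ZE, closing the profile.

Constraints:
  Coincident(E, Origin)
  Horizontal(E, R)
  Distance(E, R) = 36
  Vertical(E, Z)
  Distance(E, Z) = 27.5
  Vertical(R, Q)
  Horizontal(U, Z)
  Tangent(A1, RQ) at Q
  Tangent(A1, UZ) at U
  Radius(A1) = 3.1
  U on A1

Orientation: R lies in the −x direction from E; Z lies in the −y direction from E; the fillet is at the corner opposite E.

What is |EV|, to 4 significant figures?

40.96

E and Z share the same x with |EZ| = 27.5 and Z on the −y side, so Z = (0.000, -27.50). The virtual corner opposite E is at (-36.00, -27.50). The tangent condition forces VQ to be normal to RQ and the tangent condition forces VU to be normal to UZ, with radius 3.1, so the center V sits 3.1 in from both sides at V = (-32.90, -24.40). Then |EV| = |V − E| = 40.96.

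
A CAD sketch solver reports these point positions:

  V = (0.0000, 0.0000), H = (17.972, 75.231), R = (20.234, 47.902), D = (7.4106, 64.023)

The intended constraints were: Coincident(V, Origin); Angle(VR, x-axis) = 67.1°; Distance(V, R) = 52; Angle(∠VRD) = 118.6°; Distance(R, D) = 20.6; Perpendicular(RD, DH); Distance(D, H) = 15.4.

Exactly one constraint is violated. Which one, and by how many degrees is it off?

Perpendicular(RD, DH) — off by 8.20°.

V = (0.00, 0.00) ✓; VR at 67.10° ✓; |VR| = 52.00 ✓; ∠VRD = 118.6° ✓; |RD| = 20.60 ✓; ∠(RD, DH) = 81.80° ✗; |DH| = 15.40 ✓.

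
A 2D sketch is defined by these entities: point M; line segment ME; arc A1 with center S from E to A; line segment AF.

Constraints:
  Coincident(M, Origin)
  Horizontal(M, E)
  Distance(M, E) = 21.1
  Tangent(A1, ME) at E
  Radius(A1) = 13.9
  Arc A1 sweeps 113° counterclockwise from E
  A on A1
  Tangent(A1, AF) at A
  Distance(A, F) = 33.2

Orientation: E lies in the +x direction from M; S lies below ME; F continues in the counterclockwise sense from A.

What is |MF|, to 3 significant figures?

54.2

M is at the origin; M and E share the same y with |ME| = 21.1 and E on the +x side, so E = (21.1, 0.00). Since A1 is tangent to ME there, SE ⟂ ME, so S = E + (0, -13.9) = (21.1, -13.9). On A1, E sits at bearing 90° from S; a 113° counterclockwise sweep puts A at bearing 203°, so A = S + 13.9·(cos 203°, sin 203°) = (8.30, -19.3). The tangent condition forces SA to be normal to AF, so AF runs along (−sin 203°, cos 203°); with |AF| = 33.2, F = (21.3, -49.9). Then |MF| = |F − M| = 54.2.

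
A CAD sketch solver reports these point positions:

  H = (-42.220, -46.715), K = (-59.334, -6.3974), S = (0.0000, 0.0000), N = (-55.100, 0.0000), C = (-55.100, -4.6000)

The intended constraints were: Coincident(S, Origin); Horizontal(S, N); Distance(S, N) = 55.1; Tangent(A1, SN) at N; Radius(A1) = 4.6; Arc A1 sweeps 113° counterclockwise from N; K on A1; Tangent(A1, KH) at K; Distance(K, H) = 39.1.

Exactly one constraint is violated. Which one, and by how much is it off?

Distance(K, H) = 39.1 — off by 4.70.

S = (0.00, 0.00) ✓; S.y = 0.00, N.y = 0.00 ✓; |SN| = 55.10 ✓; ∠(CN, NS) = 90.00° ✓; |CN| = 4.600 ✓; bearing(C→K) − bearing(C→N) = 113.0° ✓; |CK| = 4.600 ✓; ∠(CK, KH) = 90.00° ✓; |KH| = 43.80 ✗.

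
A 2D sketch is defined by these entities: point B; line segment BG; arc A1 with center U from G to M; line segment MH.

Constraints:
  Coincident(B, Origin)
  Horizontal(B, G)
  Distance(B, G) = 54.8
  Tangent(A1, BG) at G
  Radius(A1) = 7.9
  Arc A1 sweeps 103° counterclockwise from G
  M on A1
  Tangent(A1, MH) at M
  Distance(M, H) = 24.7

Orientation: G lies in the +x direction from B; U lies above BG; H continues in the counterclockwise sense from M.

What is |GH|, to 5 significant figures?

33.812

B is at the origin; BG is horizontal with |BG| = 54.8 and G on the +x side, so G = (54.800, 0.0000). A1 meets BG tangentially, so UG is at right angles to BG, so U = G + (0, 7.9) = (54.800, 7.9000). On A1, G sits at bearing -90° from U; a 103° counterclockwise sweep puts M at bearing 13°, so M = U + 7.9·(cos 13°, sin 13°) = (62.498, 9.6771). Since A1 is tangent to MH there, UM ⟂ MH, so MH runs along (−sin 13°, cos 13°); with |MH| = 24.7, H = (56.941, 33.744). Then |GH| = |H − G| = 33.812.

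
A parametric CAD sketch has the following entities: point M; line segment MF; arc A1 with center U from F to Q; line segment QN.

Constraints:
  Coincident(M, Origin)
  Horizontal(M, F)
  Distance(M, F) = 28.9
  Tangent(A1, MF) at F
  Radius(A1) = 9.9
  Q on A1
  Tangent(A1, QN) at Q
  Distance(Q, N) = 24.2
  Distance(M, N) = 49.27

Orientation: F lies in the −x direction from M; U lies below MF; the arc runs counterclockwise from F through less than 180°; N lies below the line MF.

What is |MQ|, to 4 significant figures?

40.37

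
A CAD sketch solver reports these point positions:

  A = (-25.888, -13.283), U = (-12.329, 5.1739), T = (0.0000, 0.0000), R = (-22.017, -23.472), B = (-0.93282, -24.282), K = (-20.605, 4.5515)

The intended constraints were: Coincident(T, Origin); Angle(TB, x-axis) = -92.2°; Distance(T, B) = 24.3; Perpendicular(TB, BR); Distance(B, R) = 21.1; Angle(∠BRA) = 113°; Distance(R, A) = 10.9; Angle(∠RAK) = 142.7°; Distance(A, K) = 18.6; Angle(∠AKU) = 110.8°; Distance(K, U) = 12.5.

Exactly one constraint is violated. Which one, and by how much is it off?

Distance(K, U) = 12.5 — off by 4.20.

T = (0.00, 0.00) ✓; TB at -92.20° ✓; |TB| = 24.30 ✓; ∠(TB, BR) = 90.00° ✓; |BR| = 21.10 ✓; ∠BRA = 113.0° ✓; |RA| = 10.90 ✓; ∠RAK = 142.7° ✓; |AK| = 18.60 ✓; ∠AKU = 110.8° ✓; |KU| = 8.299 ✗.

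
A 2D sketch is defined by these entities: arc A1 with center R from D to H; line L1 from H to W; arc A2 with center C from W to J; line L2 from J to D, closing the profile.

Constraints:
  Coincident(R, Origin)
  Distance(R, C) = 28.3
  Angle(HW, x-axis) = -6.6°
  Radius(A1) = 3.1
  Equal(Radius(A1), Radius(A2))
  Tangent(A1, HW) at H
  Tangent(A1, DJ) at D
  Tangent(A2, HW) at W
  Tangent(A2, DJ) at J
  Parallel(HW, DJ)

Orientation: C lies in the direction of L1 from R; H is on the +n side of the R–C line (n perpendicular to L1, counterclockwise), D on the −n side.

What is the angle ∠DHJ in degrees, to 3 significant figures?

77.6°

The slot axis is L1's direction at -6.6°, so u = (cos -6.6°, sin -6.6°) = (0.993, -0.115) and n = (−sin -6.6°, cos -6.6°) = (0.115, 0.993). R is at the origin and C lies 28.3 along u from R, so C = 28.3·u = (28.1, -3.25). Tangency of A1 to both parallel lines with radius 3.1 puts H and D at R ± 3.1·n: H = (0.356, 3.08), D = (-0.356, -3.08). Equal radii place W and J the same way about C: W = C + 3.1·n = (28.5, -0.173), J = C − 3.1·n = (27.8, -6.33). Then cos ∠DHJ = HD·HJ / (|HD||HJ|), giving 77.6°.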